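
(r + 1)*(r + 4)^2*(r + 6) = r^4 + 15*r^3 + 78*r^2 + 160*r + 96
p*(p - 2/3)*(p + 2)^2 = p^4 + 10*p^3/3 + 4*p^2/3 - 8*p/3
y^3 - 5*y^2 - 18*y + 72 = (y - 6)*(y - 3)*(y + 4)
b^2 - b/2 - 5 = (b - 5/2)*(b + 2)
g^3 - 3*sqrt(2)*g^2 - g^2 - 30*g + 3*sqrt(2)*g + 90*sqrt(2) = (g - 6)*(g + 5)*(g - 3*sqrt(2))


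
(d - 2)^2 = d^2 - 4*d + 4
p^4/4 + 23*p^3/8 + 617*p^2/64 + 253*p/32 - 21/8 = (p/4 + 1)*(p - 1/4)*(p + 7/4)*(p + 6)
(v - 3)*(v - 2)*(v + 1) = v^3 - 4*v^2 + v + 6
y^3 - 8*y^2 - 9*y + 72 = (y - 8)*(y - 3)*(y + 3)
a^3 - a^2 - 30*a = a*(a - 6)*(a + 5)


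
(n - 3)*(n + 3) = n^2 - 9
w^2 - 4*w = w*(w - 4)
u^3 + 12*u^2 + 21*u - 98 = (u - 2)*(u + 7)^2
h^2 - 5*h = h*(h - 5)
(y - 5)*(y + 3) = y^2 - 2*y - 15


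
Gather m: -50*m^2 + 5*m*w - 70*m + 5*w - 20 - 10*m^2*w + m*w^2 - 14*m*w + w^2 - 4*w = m^2*(-10*w - 50) + m*(w^2 - 9*w - 70) + w^2 + w - 20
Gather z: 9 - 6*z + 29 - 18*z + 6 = 44 - 24*z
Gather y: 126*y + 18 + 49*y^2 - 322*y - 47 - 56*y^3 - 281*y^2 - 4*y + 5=-56*y^3 - 232*y^2 - 200*y - 24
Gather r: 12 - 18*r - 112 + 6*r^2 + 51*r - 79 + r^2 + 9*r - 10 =7*r^2 + 42*r - 189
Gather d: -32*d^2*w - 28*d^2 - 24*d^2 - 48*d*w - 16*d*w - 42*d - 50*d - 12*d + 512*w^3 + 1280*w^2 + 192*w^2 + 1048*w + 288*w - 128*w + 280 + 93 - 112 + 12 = d^2*(-32*w - 52) + d*(-64*w - 104) + 512*w^3 + 1472*w^2 + 1208*w + 273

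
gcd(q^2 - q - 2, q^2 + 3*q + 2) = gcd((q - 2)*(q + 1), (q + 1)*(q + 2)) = q + 1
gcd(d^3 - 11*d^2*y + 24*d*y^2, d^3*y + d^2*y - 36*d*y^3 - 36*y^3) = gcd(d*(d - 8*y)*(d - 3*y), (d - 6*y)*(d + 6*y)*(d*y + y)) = 1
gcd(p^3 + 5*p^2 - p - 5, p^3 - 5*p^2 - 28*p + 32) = p - 1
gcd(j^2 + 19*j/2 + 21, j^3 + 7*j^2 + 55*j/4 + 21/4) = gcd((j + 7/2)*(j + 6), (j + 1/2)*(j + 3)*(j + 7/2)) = j + 7/2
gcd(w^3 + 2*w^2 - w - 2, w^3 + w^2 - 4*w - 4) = w^2 + 3*w + 2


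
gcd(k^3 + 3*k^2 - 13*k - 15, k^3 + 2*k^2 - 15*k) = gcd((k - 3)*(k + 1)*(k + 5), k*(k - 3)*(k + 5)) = k^2 + 2*k - 15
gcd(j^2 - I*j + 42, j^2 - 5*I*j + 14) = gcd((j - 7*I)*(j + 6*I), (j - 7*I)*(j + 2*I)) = j - 7*I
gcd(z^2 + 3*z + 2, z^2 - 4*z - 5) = z + 1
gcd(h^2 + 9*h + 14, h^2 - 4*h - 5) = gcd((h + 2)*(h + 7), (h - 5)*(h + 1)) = 1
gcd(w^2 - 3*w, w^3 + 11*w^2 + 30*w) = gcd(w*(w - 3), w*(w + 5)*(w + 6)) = w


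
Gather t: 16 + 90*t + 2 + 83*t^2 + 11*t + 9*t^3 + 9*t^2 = 9*t^3 + 92*t^2 + 101*t + 18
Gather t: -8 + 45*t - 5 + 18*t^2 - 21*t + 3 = 18*t^2 + 24*t - 10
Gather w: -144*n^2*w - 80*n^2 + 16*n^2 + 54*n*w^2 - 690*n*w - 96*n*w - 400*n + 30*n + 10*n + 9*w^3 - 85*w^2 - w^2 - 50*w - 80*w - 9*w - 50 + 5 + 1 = -64*n^2 - 360*n + 9*w^3 + w^2*(54*n - 86) + w*(-144*n^2 - 786*n - 139) - 44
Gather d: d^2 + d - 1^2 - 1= d^2 + d - 2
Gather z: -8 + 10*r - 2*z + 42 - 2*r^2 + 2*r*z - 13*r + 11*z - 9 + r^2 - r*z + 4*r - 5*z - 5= -r^2 + r + z*(r + 4) + 20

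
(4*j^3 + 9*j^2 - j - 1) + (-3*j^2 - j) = 4*j^3 + 6*j^2 - 2*j - 1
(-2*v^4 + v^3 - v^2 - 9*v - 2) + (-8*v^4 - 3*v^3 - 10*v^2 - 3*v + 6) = -10*v^4 - 2*v^3 - 11*v^2 - 12*v + 4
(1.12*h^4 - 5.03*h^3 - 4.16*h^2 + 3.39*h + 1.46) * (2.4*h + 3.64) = 2.688*h^5 - 7.9952*h^4 - 28.2932*h^3 - 7.0064*h^2 + 15.8436*h + 5.3144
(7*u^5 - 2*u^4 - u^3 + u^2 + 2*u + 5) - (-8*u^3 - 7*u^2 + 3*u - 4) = 7*u^5 - 2*u^4 + 7*u^3 + 8*u^2 - u + 9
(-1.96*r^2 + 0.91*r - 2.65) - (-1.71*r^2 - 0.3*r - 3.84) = -0.25*r^2 + 1.21*r + 1.19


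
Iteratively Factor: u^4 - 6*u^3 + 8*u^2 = (u)*(u^3 - 6*u^2 + 8*u) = u*(u - 2)*(u^2 - 4*u) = u^2*(u - 2)*(u - 4)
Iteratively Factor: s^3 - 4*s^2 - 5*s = (s + 1)*(s^2 - 5*s) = s*(s + 1)*(s - 5)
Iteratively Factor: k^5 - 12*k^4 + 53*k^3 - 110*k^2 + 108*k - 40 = (k - 1)*(k^4 - 11*k^3 + 42*k^2 - 68*k + 40) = (k - 2)*(k - 1)*(k^3 - 9*k^2 + 24*k - 20) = (k - 5)*(k - 2)*(k - 1)*(k^2 - 4*k + 4) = (k - 5)*(k - 2)^2*(k - 1)*(k - 2)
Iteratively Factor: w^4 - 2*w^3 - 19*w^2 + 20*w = (w)*(w^3 - 2*w^2 - 19*w + 20) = w*(w + 4)*(w^2 - 6*w + 5) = w*(w - 1)*(w + 4)*(w - 5)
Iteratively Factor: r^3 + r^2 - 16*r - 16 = (r + 1)*(r^2 - 16) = (r + 1)*(r + 4)*(r - 4)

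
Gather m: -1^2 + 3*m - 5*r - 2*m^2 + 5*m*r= -2*m^2 + m*(5*r + 3) - 5*r - 1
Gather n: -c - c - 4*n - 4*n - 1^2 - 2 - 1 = -2*c - 8*n - 4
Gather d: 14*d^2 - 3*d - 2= 14*d^2 - 3*d - 2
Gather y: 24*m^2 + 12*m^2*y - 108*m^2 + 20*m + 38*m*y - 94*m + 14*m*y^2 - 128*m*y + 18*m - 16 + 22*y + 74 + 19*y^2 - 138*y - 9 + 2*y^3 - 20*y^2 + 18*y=-84*m^2 - 56*m + 2*y^3 + y^2*(14*m - 1) + y*(12*m^2 - 90*m - 98) + 49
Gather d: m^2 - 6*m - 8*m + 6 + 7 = m^2 - 14*m + 13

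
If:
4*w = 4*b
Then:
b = w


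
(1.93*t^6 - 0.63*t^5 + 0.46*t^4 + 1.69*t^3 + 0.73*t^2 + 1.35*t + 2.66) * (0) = 0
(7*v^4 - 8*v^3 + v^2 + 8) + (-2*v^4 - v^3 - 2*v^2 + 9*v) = 5*v^4 - 9*v^3 - v^2 + 9*v + 8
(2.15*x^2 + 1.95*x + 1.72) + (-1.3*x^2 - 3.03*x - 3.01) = 0.85*x^2 - 1.08*x - 1.29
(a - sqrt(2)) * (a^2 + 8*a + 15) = a^3 - sqrt(2)*a^2 + 8*a^2 - 8*sqrt(2)*a + 15*a - 15*sqrt(2)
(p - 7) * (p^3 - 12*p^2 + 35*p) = p^4 - 19*p^3 + 119*p^2 - 245*p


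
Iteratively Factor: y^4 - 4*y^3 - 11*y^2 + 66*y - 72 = (y - 3)*(y^3 - y^2 - 14*y + 24) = (y - 3)^2*(y^2 + 2*y - 8) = (y - 3)^2*(y - 2)*(y + 4)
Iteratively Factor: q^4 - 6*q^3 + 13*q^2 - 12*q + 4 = (q - 2)*(q^3 - 4*q^2 + 5*q - 2) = (q - 2)^2*(q^2 - 2*q + 1) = (q - 2)^2*(q - 1)*(q - 1)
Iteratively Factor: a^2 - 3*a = (a - 3)*(a)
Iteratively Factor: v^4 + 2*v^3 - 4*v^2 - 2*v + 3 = (v + 1)*(v^3 + v^2 - 5*v + 3) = (v - 1)*(v + 1)*(v^2 + 2*v - 3) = (v - 1)^2*(v + 1)*(v + 3)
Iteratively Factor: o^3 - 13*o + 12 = (o - 1)*(o^2 + o - 12) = (o - 3)*(o - 1)*(o + 4)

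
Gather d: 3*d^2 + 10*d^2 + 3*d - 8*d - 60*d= 13*d^2 - 65*d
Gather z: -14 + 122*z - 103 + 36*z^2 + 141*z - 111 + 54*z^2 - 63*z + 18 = 90*z^2 + 200*z - 210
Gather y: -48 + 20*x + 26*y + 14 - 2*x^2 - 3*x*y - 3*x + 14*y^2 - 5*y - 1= -2*x^2 + 17*x + 14*y^2 + y*(21 - 3*x) - 35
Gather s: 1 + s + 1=s + 2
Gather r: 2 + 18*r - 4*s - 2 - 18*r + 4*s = 0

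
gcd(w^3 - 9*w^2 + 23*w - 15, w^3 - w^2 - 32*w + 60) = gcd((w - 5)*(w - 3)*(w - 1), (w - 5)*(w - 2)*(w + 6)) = w - 5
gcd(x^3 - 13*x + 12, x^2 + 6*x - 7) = x - 1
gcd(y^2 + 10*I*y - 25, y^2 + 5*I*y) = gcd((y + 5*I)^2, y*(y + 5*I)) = y + 5*I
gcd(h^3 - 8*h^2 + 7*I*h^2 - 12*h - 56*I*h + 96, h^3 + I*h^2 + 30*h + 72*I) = h^2 + 7*I*h - 12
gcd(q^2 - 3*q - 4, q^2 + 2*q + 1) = q + 1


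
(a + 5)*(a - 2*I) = a^2 + 5*a - 2*I*a - 10*I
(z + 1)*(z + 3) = z^2 + 4*z + 3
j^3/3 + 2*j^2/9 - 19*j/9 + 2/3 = (j/3 + 1)*(j - 2)*(j - 1/3)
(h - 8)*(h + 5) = h^2 - 3*h - 40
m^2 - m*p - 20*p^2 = (m - 5*p)*(m + 4*p)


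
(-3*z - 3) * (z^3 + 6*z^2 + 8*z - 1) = -3*z^4 - 21*z^3 - 42*z^2 - 21*z + 3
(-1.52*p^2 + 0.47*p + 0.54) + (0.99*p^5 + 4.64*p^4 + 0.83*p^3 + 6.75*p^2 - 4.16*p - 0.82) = 0.99*p^5 + 4.64*p^4 + 0.83*p^3 + 5.23*p^2 - 3.69*p - 0.28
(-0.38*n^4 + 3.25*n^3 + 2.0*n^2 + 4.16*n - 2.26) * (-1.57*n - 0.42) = 0.5966*n^5 - 4.9429*n^4 - 4.505*n^3 - 7.3712*n^2 + 1.801*n + 0.9492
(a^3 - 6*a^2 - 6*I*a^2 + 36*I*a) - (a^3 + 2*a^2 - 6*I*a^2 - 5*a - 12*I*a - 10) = -8*a^2 + 5*a + 48*I*a + 10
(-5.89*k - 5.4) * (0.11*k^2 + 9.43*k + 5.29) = -0.6479*k^3 - 56.1367*k^2 - 82.0801*k - 28.566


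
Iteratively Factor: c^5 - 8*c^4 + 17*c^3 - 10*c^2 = (c - 5)*(c^4 - 3*c^3 + 2*c^2) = (c - 5)*(c - 2)*(c^3 - c^2) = c*(c - 5)*(c - 2)*(c^2 - c) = c*(c - 5)*(c - 2)*(c - 1)*(c)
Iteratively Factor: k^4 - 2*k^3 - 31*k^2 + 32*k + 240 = (k - 5)*(k^3 + 3*k^2 - 16*k - 48) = (k - 5)*(k + 4)*(k^2 - k - 12) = (k - 5)*(k + 3)*(k + 4)*(k - 4)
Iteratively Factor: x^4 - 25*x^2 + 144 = (x - 3)*(x^3 + 3*x^2 - 16*x - 48) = (x - 3)*(x + 3)*(x^2 - 16) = (x - 4)*(x - 3)*(x + 3)*(x + 4)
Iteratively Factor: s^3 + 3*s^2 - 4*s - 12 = (s - 2)*(s^2 + 5*s + 6) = (s - 2)*(s + 2)*(s + 3)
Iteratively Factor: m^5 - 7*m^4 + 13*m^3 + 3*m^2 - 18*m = (m - 3)*(m^4 - 4*m^3 + m^2 + 6*m) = m*(m - 3)*(m^3 - 4*m^2 + m + 6) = m*(m - 3)*(m + 1)*(m^2 - 5*m + 6) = m*(m - 3)*(m - 2)*(m + 1)*(m - 3)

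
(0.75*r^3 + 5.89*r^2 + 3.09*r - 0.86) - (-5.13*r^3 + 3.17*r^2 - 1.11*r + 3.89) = 5.88*r^3 + 2.72*r^2 + 4.2*r - 4.75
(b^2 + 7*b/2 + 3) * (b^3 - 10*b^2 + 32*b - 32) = b^5 - 13*b^4/2 + 50*b^2 - 16*b - 96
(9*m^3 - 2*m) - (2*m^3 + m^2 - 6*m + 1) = 7*m^3 - m^2 + 4*m - 1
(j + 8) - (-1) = j + 9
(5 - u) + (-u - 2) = 3 - 2*u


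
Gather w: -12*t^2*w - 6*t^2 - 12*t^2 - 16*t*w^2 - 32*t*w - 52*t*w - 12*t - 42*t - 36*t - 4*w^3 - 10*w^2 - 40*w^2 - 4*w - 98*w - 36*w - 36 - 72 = -18*t^2 - 90*t - 4*w^3 + w^2*(-16*t - 50) + w*(-12*t^2 - 84*t - 138) - 108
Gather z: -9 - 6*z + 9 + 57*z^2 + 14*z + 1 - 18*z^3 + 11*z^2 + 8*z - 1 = -18*z^3 + 68*z^2 + 16*z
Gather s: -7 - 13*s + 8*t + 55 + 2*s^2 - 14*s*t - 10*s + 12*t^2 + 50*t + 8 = 2*s^2 + s*(-14*t - 23) + 12*t^2 + 58*t + 56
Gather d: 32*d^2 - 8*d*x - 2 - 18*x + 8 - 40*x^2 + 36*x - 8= 32*d^2 - 8*d*x - 40*x^2 + 18*x - 2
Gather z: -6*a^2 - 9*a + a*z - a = -6*a^2 + a*z - 10*a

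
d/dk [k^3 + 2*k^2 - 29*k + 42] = 3*k^2 + 4*k - 29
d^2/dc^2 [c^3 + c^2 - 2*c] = 6*c + 2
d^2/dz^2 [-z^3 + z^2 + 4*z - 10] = 2 - 6*z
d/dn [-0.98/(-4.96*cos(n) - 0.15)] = 4.8608*sin(n)/(4.96*cos(n) + 0.15)^2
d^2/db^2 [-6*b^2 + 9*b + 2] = -12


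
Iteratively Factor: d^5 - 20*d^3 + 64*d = (d - 4)*(d^4 + 4*d^3 - 4*d^2 - 16*d) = (d - 4)*(d - 2)*(d^3 + 6*d^2 + 8*d) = d*(d - 4)*(d - 2)*(d^2 + 6*d + 8) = d*(d - 4)*(d - 2)*(d + 2)*(d + 4)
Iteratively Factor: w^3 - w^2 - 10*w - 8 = (w + 1)*(w^2 - 2*w - 8) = (w + 1)*(w + 2)*(w - 4)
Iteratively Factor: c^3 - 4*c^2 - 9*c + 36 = (c - 4)*(c^2 - 9) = (c - 4)*(c + 3)*(c - 3)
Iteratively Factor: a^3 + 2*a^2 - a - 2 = (a + 2)*(a^2 - 1) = (a - 1)*(a + 2)*(a + 1)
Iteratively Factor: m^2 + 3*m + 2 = (m + 1)*(m + 2)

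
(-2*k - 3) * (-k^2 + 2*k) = 2*k^3 - k^2 - 6*k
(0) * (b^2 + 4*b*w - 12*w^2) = 0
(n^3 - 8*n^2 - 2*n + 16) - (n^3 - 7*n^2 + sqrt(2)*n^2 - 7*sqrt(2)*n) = -sqrt(2)*n^2 - n^2 - 2*n + 7*sqrt(2)*n + 16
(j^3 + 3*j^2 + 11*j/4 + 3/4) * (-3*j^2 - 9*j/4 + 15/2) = -3*j^5 - 45*j^4/4 - 15*j^3/2 + 225*j^2/16 + 303*j/16 + 45/8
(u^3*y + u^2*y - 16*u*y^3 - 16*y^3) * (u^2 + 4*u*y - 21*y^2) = u^5*y + 4*u^4*y^2 + u^4*y - 37*u^3*y^3 + 4*u^3*y^2 - 64*u^2*y^4 - 37*u^2*y^3 + 336*u*y^5 - 64*u*y^4 + 336*y^5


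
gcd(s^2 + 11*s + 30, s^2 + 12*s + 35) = s + 5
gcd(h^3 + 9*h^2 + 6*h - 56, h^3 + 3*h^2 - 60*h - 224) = h^2 + 11*h + 28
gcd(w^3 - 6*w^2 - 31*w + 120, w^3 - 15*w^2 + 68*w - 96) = w^2 - 11*w + 24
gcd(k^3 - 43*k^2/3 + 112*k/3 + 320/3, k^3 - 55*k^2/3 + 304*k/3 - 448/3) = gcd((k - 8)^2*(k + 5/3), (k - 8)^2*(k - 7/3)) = k^2 - 16*k + 64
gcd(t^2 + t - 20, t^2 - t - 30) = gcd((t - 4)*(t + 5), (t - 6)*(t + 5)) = t + 5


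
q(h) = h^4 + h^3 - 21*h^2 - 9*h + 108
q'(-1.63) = 50.11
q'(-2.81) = 43.96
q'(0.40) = -25.06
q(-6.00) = 486.00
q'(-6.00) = -513.00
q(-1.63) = 69.60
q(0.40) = 101.13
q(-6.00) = 486.00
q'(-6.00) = -513.00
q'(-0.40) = 8.02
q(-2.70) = 12.67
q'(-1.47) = 46.52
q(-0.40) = 108.20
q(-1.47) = 77.34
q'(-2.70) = 47.54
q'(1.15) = -47.25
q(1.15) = 73.15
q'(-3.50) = 3.25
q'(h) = 4*h^3 + 3*h^2 - 42*h - 9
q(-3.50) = -10.56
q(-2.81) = 7.63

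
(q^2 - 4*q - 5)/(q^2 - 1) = (q - 5)/(q - 1)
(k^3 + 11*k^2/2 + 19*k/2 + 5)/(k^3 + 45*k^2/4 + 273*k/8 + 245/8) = 4*(k^2 + 3*k + 2)/(4*k^2 + 35*k + 49)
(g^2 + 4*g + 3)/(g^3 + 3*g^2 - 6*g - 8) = (g + 3)/(g^2 + 2*g - 8)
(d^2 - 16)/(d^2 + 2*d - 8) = (d - 4)/(d - 2)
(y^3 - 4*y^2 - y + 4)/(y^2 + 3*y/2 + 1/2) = 2*(y^2 - 5*y + 4)/(2*y + 1)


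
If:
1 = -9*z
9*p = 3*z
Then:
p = -1/27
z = -1/9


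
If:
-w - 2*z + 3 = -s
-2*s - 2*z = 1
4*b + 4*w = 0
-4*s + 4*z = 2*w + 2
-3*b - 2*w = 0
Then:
No Solution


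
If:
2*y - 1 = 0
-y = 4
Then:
No Solution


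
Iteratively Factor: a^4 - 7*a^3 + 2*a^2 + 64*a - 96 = (a - 2)*(a^3 - 5*a^2 - 8*a + 48) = (a - 4)*(a - 2)*(a^2 - a - 12) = (a - 4)*(a - 2)*(a + 3)*(a - 4)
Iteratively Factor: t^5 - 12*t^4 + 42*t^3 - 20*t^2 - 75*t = (t - 5)*(t^4 - 7*t^3 + 7*t^2 + 15*t) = t*(t - 5)*(t^3 - 7*t^2 + 7*t + 15) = t*(t - 5)^2*(t^2 - 2*t - 3) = t*(t - 5)^2*(t + 1)*(t - 3)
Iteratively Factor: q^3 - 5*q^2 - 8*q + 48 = (q - 4)*(q^2 - q - 12) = (q - 4)^2*(q + 3)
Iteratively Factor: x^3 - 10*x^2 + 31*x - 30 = (x - 2)*(x^2 - 8*x + 15) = (x - 3)*(x - 2)*(x - 5)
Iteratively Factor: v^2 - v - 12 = (v + 3)*(v - 4)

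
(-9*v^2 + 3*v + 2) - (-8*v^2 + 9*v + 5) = -v^2 - 6*v - 3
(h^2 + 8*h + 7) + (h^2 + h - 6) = 2*h^2 + 9*h + 1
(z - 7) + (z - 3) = 2*z - 10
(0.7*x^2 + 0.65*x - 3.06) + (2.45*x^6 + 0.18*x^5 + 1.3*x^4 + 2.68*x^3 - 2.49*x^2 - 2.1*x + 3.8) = 2.45*x^6 + 0.18*x^5 + 1.3*x^4 + 2.68*x^3 - 1.79*x^2 - 1.45*x + 0.74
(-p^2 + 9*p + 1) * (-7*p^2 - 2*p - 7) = 7*p^4 - 61*p^3 - 18*p^2 - 65*p - 7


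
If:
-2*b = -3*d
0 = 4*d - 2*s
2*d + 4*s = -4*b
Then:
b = 0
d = 0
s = 0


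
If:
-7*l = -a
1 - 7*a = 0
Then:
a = 1/7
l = 1/49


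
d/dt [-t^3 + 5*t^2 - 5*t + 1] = -3*t^2 + 10*t - 5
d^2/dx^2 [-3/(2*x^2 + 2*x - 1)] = 12*(2*x^2 + 2*x - 2*(2*x + 1)^2 - 1)/(2*x^2 + 2*x - 1)^3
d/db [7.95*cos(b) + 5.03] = -7.95*sin(b)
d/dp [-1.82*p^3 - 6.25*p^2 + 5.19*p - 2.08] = -5.46*p^2 - 12.5*p + 5.19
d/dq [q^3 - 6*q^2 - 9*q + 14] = 3*q^2 - 12*q - 9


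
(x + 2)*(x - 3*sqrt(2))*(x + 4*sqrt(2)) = x^3 + sqrt(2)*x^2 + 2*x^2 - 24*x + 2*sqrt(2)*x - 48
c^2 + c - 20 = (c - 4)*(c + 5)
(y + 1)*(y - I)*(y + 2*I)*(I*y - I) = I*y^4 - y^3 + I*y^2 + y - 2*I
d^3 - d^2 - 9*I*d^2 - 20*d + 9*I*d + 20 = (d - 1)*(d - 5*I)*(d - 4*I)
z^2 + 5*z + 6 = (z + 2)*(z + 3)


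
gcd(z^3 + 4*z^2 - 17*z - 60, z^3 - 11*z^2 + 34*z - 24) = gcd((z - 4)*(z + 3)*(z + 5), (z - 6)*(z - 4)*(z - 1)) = z - 4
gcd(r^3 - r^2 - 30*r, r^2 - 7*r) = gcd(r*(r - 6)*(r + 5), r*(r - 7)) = r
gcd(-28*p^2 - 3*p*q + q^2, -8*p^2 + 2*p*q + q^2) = 4*p + q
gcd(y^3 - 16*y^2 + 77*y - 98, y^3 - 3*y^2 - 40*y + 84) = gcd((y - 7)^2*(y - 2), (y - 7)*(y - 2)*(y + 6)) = y^2 - 9*y + 14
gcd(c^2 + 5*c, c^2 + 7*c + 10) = c + 5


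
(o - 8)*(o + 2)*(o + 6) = o^3 - 52*o - 96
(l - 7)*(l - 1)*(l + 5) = l^3 - 3*l^2 - 33*l + 35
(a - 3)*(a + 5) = a^2 + 2*a - 15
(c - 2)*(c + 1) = c^2 - c - 2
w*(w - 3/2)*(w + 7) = w^3 + 11*w^2/2 - 21*w/2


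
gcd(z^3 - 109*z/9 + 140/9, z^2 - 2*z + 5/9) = z - 5/3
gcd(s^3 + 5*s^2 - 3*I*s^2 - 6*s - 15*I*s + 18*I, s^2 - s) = s - 1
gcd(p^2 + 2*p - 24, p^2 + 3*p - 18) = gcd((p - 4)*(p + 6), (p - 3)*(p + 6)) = p + 6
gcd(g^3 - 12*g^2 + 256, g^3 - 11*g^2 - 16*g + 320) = g^2 - 16*g + 64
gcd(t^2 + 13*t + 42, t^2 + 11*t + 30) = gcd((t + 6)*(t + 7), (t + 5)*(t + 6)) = t + 6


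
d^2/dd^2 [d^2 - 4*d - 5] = 2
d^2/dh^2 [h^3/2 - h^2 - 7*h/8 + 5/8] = 3*h - 2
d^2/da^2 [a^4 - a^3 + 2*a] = 6*a*(2*a - 1)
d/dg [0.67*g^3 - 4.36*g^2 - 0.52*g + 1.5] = 2.01*g^2 - 8.72*g - 0.52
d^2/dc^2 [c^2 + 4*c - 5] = 2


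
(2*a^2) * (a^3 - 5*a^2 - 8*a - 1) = 2*a^5 - 10*a^4 - 16*a^3 - 2*a^2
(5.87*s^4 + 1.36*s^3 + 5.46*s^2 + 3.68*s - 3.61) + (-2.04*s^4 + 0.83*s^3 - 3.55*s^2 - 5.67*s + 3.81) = 3.83*s^4 + 2.19*s^3 + 1.91*s^2 - 1.99*s + 0.2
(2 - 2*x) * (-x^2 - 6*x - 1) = 2*x^3 + 10*x^2 - 10*x - 2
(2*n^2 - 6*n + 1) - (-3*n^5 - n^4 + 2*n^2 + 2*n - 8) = 3*n^5 + n^4 - 8*n + 9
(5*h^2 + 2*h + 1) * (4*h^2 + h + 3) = 20*h^4 + 13*h^3 + 21*h^2 + 7*h + 3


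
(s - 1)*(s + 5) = s^2 + 4*s - 5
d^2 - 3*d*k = d*(d - 3*k)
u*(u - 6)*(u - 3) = u^3 - 9*u^2 + 18*u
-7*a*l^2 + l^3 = l^2*(-7*a + l)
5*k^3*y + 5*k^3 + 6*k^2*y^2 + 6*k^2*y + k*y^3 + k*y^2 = (k + y)*(5*k + y)*(k*y + k)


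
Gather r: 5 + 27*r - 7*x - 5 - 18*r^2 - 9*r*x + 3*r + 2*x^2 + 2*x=-18*r^2 + r*(30 - 9*x) + 2*x^2 - 5*x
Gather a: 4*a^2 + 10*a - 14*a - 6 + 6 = 4*a^2 - 4*a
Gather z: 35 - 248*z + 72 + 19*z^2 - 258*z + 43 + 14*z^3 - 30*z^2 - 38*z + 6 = 14*z^3 - 11*z^2 - 544*z + 156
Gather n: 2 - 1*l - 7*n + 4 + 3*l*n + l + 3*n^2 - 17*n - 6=3*n^2 + n*(3*l - 24)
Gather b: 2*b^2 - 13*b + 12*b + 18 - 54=2*b^2 - b - 36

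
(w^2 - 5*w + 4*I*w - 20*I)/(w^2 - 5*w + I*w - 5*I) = (w + 4*I)/(w + I)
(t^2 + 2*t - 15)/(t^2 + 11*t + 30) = (t - 3)/(t + 6)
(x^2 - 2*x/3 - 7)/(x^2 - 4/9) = 3*(3*x^2 - 2*x - 21)/(9*x^2 - 4)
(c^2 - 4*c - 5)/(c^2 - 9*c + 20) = (c + 1)/(c - 4)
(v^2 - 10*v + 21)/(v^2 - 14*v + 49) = (v - 3)/(v - 7)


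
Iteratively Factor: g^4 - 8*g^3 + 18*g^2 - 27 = (g - 3)*(g^3 - 5*g^2 + 3*g + 9) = (g - 3)^2*(g^2 - 2*g - 3) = (g - 3)^2*(g + 1)*(g - 3)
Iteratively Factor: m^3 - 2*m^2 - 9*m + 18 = (m + 3)*(m^2 - 5*m + 6) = (m - 2)*(m + 3)*(m - 3)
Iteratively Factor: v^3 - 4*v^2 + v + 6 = (v - 3)*(v^2 - v - 2) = (v - 3)*(v - 2)*(v + 1)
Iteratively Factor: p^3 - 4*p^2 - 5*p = (p)*(p^2 - 4*p - 5) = p*(p + 1)*(p - 5)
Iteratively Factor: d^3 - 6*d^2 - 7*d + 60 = (d + 3)*(d^2 - 9*d + 20) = (d - 5)*(d + 3)*(d - 4)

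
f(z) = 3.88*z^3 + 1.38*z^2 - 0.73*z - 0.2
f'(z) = 11.64*z^2 + 2.76*z - 0.73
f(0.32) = -0.17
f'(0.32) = 1.35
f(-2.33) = -40.09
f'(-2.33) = 56.03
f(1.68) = 20.87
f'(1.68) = 36.76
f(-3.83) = -195.15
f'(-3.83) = 159.45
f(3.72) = 215.92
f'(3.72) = 170.62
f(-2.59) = -56.46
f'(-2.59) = 70.20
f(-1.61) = -11.64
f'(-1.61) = 25.00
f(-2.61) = -57.88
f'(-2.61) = 71.36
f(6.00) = 883.18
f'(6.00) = 434.87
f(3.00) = 114.79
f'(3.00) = 112.31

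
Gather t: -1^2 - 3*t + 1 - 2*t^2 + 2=-2*t^2 - 3*t + 2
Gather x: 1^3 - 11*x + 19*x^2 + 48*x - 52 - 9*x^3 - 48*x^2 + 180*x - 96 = -9*x^3 - 29*x^2 + 217*x - 147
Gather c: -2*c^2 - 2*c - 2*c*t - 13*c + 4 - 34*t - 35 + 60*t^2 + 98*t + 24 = -2*c^2 + c*(-2*t - 15) + 60*t^2 + 64*t - 7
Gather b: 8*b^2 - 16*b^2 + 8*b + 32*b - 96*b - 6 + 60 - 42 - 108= -8*b^2 - 56*b - 96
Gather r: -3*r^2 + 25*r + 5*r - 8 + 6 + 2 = -3*r^2 + 30*r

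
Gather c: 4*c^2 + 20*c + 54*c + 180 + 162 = 4*c^2 + 74*c + 342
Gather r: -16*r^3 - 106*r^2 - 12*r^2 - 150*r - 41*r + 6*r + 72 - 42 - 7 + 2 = -16*r^3 - 118*r^2 - 185*r + 25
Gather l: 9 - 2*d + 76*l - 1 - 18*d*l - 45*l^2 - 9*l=-2*d - 45*l^2 + l*(67 - 18*d) + 8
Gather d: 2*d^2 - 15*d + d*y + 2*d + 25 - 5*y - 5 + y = 2*d^2 + d*(y - 13) - 4*y + 20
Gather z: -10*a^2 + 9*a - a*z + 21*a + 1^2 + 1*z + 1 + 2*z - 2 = -10*a^2 + 30*a + z*(3 - a)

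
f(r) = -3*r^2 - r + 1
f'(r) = -6*r - 1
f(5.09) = -81.81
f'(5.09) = -31.54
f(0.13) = 0.82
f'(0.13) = -1.78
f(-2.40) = -13.88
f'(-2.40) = 13.40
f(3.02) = -29.38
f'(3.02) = -19.12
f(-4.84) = -64.44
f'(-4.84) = 28.04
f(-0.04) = 1.04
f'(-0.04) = -0.76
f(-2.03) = -9.33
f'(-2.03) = 11.18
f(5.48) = -94.57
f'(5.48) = -33.88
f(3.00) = -29.00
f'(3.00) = -19.00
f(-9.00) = -233.00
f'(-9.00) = 53.00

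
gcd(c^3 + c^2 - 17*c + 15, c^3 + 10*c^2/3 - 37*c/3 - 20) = c^2 + 2*c - 15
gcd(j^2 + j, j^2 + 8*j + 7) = j + 1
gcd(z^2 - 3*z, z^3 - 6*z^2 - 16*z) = z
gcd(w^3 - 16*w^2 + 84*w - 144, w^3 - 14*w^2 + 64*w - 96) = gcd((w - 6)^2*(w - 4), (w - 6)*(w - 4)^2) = w^2 - 10*w + 24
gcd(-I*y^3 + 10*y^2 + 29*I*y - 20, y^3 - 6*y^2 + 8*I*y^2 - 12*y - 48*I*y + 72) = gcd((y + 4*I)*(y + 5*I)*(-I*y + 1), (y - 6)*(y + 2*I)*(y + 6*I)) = 1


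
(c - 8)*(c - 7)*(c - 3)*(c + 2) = c^4 - 16*c^3 + 65*c^2 + 34*c - 336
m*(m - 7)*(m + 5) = m^3 - 2*m^2 - 35*m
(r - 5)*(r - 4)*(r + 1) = r^3 - 8*r^2 + 11*r + 20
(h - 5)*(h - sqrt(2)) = h^2 - 5*h - sqrt(2)*h + 5*sqrt(2)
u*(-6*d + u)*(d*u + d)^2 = -6*d^3*u^3 - 12*d^3*u^2 - 6*d^3*u + d^2*u^4 + 2*d^2*u^3 + d^2*u^2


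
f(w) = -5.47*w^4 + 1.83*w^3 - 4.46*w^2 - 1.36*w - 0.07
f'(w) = -21.88*w^3 + 5.49*w^2 - 8.92*w - 1.36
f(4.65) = -2476.24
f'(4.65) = -2124.05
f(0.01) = -0.08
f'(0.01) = -1.45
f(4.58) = -2330.89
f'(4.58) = -2029.11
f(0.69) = -3.77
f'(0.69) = -12.09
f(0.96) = -8.51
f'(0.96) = -24.22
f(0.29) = -0.83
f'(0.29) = -4.02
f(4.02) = -1387.26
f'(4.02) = -1369.93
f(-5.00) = -3752.27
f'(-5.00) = 2915.49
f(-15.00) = -284078.17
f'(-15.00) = 75212.69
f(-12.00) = -117214.15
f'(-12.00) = 38704.88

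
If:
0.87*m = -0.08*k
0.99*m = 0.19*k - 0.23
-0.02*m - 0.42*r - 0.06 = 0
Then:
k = 0.82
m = -0.08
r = -0.14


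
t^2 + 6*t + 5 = (t + 1)*(t + 5)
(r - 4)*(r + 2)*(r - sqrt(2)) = r^3 - 2*r^2 - sqrt(2)*r^2 - 8*r + 2*sqrt(2)*r + 8*sqrt(2)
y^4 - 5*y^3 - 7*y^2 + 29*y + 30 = (y - 5)*(y - 3)*(y + 1)*(y + 2)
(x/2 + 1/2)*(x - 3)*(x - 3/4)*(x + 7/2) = x^4/2 + 3*x^3/8 - 89*x^2/16 - 3*x/2 + 63/16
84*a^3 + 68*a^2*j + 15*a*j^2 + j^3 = (2*a + j)*(6*a + j)*(7*a + j)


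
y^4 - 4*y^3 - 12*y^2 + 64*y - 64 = (y - 4)*(y - 2)^2*(y + 4)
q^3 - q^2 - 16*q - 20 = (q - 5)*(q + 2)^2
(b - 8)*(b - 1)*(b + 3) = b^3 - 6*b^2 - 19*b + 24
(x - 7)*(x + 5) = x^2 - 2*x - 35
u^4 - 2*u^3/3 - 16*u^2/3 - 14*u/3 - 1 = (u - 3)*(u + 1/3)*(u + 1)^2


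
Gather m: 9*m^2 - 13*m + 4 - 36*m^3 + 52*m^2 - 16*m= -36*m^3 + 61*m^2 - 29*m + 4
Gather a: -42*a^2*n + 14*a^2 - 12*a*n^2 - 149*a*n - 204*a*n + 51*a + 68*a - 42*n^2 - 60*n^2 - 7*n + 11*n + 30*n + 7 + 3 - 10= a^2*(14 - 42*n) + a*(-12*n^2 - 353*n + 119) - 102*n^2 + 34*n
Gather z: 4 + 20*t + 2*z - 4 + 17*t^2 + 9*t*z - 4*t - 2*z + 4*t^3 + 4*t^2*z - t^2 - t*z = 4*t^3 + 16*t^2 + 16*t + z*(4*t^2 + 8*t)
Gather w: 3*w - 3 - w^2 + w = -w^2 + 4*w - 3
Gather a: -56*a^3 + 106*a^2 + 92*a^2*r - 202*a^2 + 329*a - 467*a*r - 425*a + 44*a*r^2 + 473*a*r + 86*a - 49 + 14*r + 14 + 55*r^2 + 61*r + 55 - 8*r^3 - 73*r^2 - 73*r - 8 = -56*a^3 + a^2*(92*r - 96) + a*(44*r^2 + 6*r - 10) - 8*r^3 - 18*r^2 + 2*r + 12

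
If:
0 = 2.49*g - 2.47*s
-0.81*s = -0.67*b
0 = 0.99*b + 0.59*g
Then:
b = 0.00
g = 0.00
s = 0.00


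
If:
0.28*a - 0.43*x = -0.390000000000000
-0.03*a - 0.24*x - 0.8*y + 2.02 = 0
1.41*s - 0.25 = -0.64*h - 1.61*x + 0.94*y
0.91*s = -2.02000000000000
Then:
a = 9.67540574282147 - 4.29463171036205*y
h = 8.50370630461923*y - 12.8496372151569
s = -2.22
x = 7.20724094881398 - 2.79650436953808*y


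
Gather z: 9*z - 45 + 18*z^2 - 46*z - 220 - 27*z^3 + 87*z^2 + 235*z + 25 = -27*z^3 + 105*z^2 + 198*z - 240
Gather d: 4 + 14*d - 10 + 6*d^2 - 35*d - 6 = 6*d^2 - 21*d - 12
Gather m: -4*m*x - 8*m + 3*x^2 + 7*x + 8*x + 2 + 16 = m*(-4*x - 8) + 3*x^2 + 15*x + 18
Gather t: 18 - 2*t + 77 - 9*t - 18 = 77 - 11*t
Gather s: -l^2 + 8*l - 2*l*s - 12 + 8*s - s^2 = -l^2 + 8*l - s^2 + s*(8 - 2*l) - 12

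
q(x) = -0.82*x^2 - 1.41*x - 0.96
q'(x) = -1.64*x - 1.41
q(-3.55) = -6.29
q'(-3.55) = 4.41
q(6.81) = -48.59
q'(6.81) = -12.58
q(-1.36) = -0.56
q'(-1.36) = 0.82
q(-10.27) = -72.97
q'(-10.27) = 15.43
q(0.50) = -1.87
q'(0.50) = -2.23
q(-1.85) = -1.16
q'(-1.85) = 1.62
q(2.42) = -9.17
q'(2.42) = -5.38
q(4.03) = -19.96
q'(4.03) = -8.02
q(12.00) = -135.96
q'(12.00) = -21.09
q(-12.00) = -102.12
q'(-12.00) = 18.27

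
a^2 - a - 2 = (a - 2)*(a + 1)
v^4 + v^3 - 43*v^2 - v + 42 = (v - 6)*(v - 1)*(v + 1)*(v + 7)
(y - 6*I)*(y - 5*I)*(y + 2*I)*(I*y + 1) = I*y^4 + 10*y^3 - 17*I*y^2 + 52*y - 60*I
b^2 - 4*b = b*(b - 4)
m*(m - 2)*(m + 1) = m^3 - m^2 - 2*m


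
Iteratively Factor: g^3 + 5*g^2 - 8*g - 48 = (g + 4)*(g^2 + g - 12) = (g - 3)*(g + 4)*(g + 4)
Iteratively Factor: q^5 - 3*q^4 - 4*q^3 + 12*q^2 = (q)*(q^4 - 3*q^3 - 4*q^2 + 12*q) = q^2*(q^3 - 3*q^2 - 4*q + 12) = q^2*(q - 2)*(q^2 - q - 6) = q^2*(q - 3)*(q - 2)*(q + 2)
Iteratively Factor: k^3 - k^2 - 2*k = (k)*(k^2 - k - 2) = k*(k - 2)*(k + 1)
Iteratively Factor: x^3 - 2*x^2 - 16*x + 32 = (x + 4)*(x^2 - 6*x + 8) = (x - 2)*(x + 4)*(x - 4)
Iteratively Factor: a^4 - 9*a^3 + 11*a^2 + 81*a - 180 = (a - 5)*(a^3 - 4*a^2 - 9*a + 36) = (a - 5)*(a - 3)*(a^2 - a - 12) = (a - 5)*(a - 4)*(a - 3)*(a + 3)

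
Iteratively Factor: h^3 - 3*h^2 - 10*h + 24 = (h - 2)*(h^2 - h - 12) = (h - 4)*(h - 2)*(h + 3)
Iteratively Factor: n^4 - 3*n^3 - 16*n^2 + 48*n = (n + 4)*(n^3 - 7*n^2 + 12*n) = n*(n + 4)*(n^2 - 7*n + 12) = n*(n - 4)*(n + 4)*(n - 3)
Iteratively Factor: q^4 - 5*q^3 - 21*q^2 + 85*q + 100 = (q + 1)*(q^3 - 6*q^2 - 15*q + 100) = (q + 1)*(q + 4)*(q^2 - 10*q + 25) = (q - 5)*(q + 1)*(q + 4)*(q - 5)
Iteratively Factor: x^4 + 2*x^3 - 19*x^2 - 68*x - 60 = (x + 2)*(x^3 - 19*x - 30) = (x - 5)*(x + 2)*(x^2 + 5*x + 6) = (x - 5)*(x + 2)*(x + 3)*(x + 2)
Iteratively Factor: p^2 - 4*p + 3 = (p - 1)*(p - 3)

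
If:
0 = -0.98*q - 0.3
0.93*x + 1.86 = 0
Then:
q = -0.31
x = -2.00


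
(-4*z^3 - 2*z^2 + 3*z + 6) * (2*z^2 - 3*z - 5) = -8*z^5 + 8*z^4 + 32*z^3 + 13*z^2 - 33*z - 30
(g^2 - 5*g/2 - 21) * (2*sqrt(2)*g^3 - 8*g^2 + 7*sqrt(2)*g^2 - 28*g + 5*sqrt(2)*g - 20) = 2*sqrt(2)*g^5 - 8*g^4 + 2*sqrt(2)*g^4 - 109*sqrt(2)*g^3/2 - 8*g^3 - 319*sqrt(2)*g^2/2 + 218*g^2 - 105*sqrt(2)*g + 638*g + 420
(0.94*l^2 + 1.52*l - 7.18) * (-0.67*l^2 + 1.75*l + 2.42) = -0.6298*l^4 + 0.6266*l^3 + 9.7454*l^2 - 8.8866*l - 17.3756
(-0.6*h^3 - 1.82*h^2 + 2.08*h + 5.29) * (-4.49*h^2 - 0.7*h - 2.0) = 2.694*h^5 + 8.5918*h^4 - 6.8652*h^3 - 21.5681*h^2 - 7.863*h - 10.58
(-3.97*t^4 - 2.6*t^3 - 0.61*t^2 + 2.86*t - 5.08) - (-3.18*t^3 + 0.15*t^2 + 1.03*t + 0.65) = -3.97*t^4 + 0.58*t^3 - 0.76*t^2 + 1.83*t - 5.73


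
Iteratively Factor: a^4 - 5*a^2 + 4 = (a - 2)*(a^3 + 2*a^2 - a - 2) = (a - 2)*(a + 1)*(a^2 + a - 2) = (a - 2)*(a + 1)*(a + 2)*(a - 1)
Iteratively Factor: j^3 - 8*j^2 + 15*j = (j - 3)*(j^2 - 5*j) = (j - 5)*(j - 3)*(j)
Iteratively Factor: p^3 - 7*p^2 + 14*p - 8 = (p - 1)*(p^2 - 6*p + 8) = (p - 4)*(p - 1)*(p - 2)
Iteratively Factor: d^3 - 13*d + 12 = (d - 3)*(d^2 + 3*d - 4) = (d - 3)*(d + 4)*(d - 1)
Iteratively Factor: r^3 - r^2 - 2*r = (r - 2)*(r^2 + r) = r*(r - 2)*(r + 1)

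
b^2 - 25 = (b - 5)*(b + 5)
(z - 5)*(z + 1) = z^2 - 4*z - 5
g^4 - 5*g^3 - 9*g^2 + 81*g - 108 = (g - 3)^3*(g + 4)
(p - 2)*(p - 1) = p^2 - 3*p + 2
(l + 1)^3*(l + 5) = l^4 + 8*l^3 + 18*l^2 + 16*l + 5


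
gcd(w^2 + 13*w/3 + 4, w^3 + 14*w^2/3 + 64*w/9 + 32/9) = w + 4/3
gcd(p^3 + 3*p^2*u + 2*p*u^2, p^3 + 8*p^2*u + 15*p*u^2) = p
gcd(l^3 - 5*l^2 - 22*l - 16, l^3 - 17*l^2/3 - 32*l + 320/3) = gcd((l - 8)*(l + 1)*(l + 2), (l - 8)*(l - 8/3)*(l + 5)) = l - 8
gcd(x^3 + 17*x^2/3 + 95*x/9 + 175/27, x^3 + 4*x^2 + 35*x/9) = x^2 + 4*x + 35/9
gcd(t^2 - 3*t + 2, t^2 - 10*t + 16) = t - 2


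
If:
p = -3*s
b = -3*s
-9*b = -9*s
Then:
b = 0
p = 0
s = 0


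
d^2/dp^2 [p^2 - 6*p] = 2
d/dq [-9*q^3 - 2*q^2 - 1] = q*(-27*q - 4)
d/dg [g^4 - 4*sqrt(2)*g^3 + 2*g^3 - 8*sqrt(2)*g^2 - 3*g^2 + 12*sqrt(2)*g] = 4*g^3 - 12*sqrt(2)*g^2 + 6*g^2 - 16*sqrt(2)*g - 6*g + 12*sqrt(2)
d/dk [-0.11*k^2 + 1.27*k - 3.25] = 1.27 - 0.22*k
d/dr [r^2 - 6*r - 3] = 2*r - 6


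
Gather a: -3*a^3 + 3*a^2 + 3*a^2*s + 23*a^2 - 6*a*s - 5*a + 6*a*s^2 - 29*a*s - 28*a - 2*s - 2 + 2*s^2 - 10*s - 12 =-3*a^3 + a^2*(3*s + 26) + a*(6*s^2 - 35*s - 33) + 2*s^2 - 12*s - 14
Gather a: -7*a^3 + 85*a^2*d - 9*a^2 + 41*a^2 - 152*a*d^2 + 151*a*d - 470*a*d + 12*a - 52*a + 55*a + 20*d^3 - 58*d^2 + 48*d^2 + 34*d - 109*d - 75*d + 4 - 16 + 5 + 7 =-7*a^3 + a^2*(85*d + 32) + a*(-152*d^2 - 319*d + 15) + 20*d^3 - 10*d^2 - 150*d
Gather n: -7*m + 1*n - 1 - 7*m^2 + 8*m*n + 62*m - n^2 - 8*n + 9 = -7*m^2 + 55*m - n^2 + n*(8*m - 7) + 8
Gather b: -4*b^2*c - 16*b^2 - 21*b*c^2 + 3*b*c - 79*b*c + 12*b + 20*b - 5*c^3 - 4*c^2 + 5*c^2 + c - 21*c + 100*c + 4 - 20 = b^2*(-4*c - 16) + b*(-21*c^2 - 76*c + 32) - 5*c^3 + c^2 + 80*c - 16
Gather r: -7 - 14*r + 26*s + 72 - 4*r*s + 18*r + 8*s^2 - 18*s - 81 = r*(4 - 4*s) + 8*s^2 + 8*s - 16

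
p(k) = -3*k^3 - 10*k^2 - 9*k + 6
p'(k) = -9*k^2 - 20*k - 9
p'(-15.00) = -1734.00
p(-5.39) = 233.76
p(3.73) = -322.38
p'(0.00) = -9.00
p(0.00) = 6.00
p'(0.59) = -23.93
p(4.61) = -541.93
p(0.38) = 0.97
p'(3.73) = -208.82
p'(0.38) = -17.90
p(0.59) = -3.41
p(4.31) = -458.74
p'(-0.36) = -2.97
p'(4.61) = -292.47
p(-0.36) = 8.08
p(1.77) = -57.89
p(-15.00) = 8016.00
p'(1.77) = -72.60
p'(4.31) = -262.38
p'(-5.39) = -162.67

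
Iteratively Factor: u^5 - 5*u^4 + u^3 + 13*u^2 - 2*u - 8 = (u + 1)*(u^4 - 6*u^3 + 7*u^2 + 6*u - 8) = (u - 2)*(u + 1)*(u^3 - 4*u^2 - u + 4) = (u - 2)*(u + 1)^2*(u^2 - 5*u + 4) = (u - 2)*(u - 1)*(u + 1)^2*(u - 4)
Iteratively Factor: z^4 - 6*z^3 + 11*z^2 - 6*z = (z - 2)*(z^3 - 4*z^2 + 3*z) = z*(z - 2)*(z^2 - 4*z + 3) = z*(z - 2)*(z - 1)*(z - 3)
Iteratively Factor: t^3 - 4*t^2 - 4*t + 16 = (t - 2)*(t^2 - 2*t - 8) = (t - 2)*(t + 2)*(t - 4)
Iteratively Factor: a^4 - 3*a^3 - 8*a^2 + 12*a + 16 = (a - 2)*(a^3 - a^2 - 10*a - 8) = (a - 4)*(a - 2)*(a^2 + 3*a + 2) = (a - 4)*(a - 2)*(a + 1)*(a + 2)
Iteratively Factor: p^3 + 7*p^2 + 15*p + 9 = (p + 3)*(p^2 + 4*p + 3) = (p + 1)*(p + 3)*(p + 3)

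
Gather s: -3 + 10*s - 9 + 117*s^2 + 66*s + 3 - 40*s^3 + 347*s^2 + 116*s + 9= -40*s^3 + 464*s^2 + 192*s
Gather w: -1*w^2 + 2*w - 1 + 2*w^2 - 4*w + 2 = w^2 - 2*w + 1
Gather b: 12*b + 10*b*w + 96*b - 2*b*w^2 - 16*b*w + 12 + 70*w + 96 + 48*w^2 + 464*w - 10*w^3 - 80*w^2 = b*(-2*w^2 - 6*w + 108) - 10*w^3 - 32*w^2 + 534*w + 108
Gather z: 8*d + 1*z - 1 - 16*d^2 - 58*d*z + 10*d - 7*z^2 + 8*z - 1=-16*d^2 + 18*d - 7*z^2 + z*(9 - 58*d) - 2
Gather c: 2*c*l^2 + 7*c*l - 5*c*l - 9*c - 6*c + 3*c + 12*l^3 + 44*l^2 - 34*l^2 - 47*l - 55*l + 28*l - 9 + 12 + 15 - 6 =c*(2*l^2 + 2*l - 12) + 12*l^3 + 10*l^2 - 74*l + 12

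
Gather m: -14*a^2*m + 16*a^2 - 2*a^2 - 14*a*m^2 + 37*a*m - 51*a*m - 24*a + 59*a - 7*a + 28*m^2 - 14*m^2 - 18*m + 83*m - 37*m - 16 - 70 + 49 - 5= 14*a^2 + 28*a + m^2*(14 - 14*a) + m*(-14*a^2 - 14*a + 28) - 42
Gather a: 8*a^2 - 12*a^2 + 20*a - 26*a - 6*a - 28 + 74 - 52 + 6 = -4*a^2 - 12*a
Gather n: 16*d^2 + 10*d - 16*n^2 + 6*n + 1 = 16*d^2 + 10*d - 16*n^2 + 6*n + 1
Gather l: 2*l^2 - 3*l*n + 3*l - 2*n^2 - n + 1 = 2*l^2 + l*(3 - 3*n) - 2*n^2 - n + 1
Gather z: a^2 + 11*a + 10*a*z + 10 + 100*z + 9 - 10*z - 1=a^2 + 11*a + z*(10*a + 90) + 18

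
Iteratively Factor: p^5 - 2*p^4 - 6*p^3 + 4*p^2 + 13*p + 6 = (p + 1)*(p^4 - 3*p^3 - 3*p^2 + 7*p + 6) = (p - 2)*(p + 1)*(p^3 - p^2 - 5*p - 3) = (p - 2)*(p + 1)^2*(p^2 - 2*p - 3) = (p - 3)*(p - 2)*(p + 1)^2*(p + 1)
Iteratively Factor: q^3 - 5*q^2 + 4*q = (q)*(q^2 - 5*q + 4) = q*(q - 4)*(q - 1)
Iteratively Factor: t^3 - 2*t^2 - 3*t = (t)*(t^2 - 2*t - 3) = t*(t - 3)*(t + 1)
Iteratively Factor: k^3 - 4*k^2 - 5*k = (k)*(k^2 - 4*k - 5) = k*(k + 1)*(k - 5)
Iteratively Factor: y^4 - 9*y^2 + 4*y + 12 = (y + 3)*(y^3 - 3*y^2 + 4) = (y - 2)*(y + 3)*(y^2 - y - 2) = (y - 2)^2*(y + 3)*(y + 1)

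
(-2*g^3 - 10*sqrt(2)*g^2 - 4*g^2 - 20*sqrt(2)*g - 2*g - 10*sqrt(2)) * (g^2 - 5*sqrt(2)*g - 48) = -2*g^5 - 4*g^4 + 194*g^3 + 392*g^2 + 480*sqrt(2)*g^2 + 196*g + 960*sqrt(2)*g + 480*sqrt(2)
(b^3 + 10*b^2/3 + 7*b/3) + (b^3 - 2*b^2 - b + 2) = 2*b^3 + 4*b^2/3 + 4*b/3 + 2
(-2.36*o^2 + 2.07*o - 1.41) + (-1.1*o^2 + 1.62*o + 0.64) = -3.46*o^2 + 3.69*o - 0.77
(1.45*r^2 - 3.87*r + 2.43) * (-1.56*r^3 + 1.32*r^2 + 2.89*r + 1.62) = -2.262*r^5 + 7.9512*r^4 - 4.7087*r^3 - 5.6277*r^2 + 0.753299999999999*r + 3.9366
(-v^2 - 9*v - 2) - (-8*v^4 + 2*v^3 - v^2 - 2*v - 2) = 8*v^4 - 2*v^3 - 7*v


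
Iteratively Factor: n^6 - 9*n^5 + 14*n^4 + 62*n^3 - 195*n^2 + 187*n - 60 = (n - 5)*(n^5 - 4*n^4 - 6*n^3 + 32*n^2 - 35*n + 12) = (n - 5)*(n - 4)*(n^4 - 6*n^2 + 8*n - 3) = (n - 5)*(n - 4)*(n - 1)*(n^3 + n^2 - 5*n + 3) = (n - 5)*(n - 4)*(n - 1)^2*(n^2 + 2*n - 3) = (n - 5)*(n - 4)*(n - 1)^2*(n + 3)*(n - 1)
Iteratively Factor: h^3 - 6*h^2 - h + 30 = (h - 3)*(h^2 - 3*h - 10) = (h - 3)*(h + 2)*(h - 5)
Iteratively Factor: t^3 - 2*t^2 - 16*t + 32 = (t - 4)*(t^2 + 2*t - 8) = (t - 4)*(t + 4)*(t - 2)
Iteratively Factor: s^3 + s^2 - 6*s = (s - 2)*(s^2 + 3*s) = (s - 2)*(s + 3)*(s)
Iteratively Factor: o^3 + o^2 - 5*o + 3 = (o - 1)*(o^2 + 2*o - 3) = (o - 1)^2*(o + 3)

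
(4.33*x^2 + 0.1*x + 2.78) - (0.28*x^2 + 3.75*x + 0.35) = 4.05*x^2 - 3.65*x + 2.43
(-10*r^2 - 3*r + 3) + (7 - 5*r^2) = -15*r^2 - 3*r + 10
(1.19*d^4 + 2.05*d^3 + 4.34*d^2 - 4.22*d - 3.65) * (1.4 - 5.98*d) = -7.1162*d^5 - 10.593*d^4 - 23.0832*d^3 + 31.3116*d^2 + 15.919*d - 5.11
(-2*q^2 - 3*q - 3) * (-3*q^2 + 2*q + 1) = 6*q^4 + 5*q^3 + q^2 - 9*q - 3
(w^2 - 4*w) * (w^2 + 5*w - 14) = w^4 + w^3 - 34*w^2 + 56*w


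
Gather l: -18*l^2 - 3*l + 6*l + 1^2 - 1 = -18*l^2 + 3*l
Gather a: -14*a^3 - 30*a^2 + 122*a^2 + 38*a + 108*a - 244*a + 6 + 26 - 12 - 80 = -14*a^3 + 92*a^2 - 98*a - 60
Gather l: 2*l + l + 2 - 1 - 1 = 3*l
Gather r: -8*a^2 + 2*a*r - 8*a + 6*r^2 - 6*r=-8*a^2 - 8*a + 6*r^2 + r*(2*a - 6)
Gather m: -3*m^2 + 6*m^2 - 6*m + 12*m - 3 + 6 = 3*m^2 + 6*m + 3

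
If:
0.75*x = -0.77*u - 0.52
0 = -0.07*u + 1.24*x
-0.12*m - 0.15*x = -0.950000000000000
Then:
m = 7.96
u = -0.64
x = -0.04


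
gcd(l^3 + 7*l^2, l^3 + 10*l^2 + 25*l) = l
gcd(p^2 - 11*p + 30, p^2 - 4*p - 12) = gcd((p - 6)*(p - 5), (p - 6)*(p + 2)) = p - 6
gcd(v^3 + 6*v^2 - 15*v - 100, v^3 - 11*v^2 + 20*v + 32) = v - 4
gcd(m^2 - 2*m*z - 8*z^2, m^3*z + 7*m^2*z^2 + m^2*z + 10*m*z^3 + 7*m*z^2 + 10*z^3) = m + 2*z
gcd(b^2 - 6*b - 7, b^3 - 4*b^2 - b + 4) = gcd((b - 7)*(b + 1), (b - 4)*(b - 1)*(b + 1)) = b + 1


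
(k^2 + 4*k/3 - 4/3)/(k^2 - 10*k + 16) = (3*k^2 + 4*k - 4)/(3*(k^2 - 10*k + 16))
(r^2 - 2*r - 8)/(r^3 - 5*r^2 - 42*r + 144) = (r^2 - 2*r - 8)/(r^3 - 5*r^2 - 42*r + 144)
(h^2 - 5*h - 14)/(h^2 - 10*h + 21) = (h + 2)/(h - 3)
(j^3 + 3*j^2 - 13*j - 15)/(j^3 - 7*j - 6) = (j + 5)/(j + 2)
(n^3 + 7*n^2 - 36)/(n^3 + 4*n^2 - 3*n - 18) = (n + 6)/(n + 3)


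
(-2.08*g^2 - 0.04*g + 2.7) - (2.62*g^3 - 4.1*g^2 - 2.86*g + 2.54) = -2.62*g^3 + 2.02*g^2 + 2.82*g + 0.16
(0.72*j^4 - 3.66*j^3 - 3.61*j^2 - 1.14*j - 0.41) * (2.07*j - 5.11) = 1.4904*j^5 - 11.2554*j^4 + 11.2299*j^3 + 16.0873*j^2 + 4.9767*j + 2.0951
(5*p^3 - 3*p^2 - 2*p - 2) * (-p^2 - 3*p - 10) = -5*p^5 - 12*p^4 - 39*p^3 + 38*p^2 + 26*p + 20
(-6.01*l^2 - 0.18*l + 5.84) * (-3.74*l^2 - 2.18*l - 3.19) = 22.4774*l^4 + 13.775*l^3 - 2.2773*l^2 - 12.157*l - 18.6296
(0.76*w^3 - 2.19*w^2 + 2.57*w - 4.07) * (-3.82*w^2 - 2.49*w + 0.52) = -2.9032*w^5 + 6.4734*w^4 - 3.9691*w^3 + 8.0093*w^2 + 11.4707*w - 2.1164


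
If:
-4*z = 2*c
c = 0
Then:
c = 0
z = 0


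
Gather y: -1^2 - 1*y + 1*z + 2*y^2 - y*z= 2*y^2 + y*(-z - 1) + z - 1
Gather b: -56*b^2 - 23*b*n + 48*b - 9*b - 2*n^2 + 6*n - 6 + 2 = -56*b^2 + b*(39 - 23*n) - 2*n^2 + 6*n - 4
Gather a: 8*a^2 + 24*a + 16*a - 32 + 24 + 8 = 8*a^2 + 40*a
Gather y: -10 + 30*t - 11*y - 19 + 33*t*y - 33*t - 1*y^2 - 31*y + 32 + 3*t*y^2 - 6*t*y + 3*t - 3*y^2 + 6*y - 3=y^2*(3*t - 4) + y*(27*t - 36)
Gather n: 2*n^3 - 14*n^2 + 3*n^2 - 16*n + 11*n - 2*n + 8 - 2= 2*n^3 - 11*n^2 - 7*n + 6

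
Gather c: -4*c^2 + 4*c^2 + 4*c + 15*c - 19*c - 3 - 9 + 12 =0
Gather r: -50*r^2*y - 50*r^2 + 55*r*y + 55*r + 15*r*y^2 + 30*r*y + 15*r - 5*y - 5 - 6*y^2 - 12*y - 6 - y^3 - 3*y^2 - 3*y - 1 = r^2*(-50*y - 50) + r*(15*y^2 + 85*y + 70) - y^3 - 9*y^2 - 20*y - 12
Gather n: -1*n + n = 0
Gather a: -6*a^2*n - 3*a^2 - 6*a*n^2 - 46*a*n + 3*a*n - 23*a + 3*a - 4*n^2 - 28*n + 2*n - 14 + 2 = a^2*(-6*n - 3) + a*(-6*n^2 - 43*n - 20) - 4*n^2 - 26*n - 12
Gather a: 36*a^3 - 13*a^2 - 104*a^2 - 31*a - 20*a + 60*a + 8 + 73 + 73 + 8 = 36*a^3 - 117*a^2 + 9*a + 162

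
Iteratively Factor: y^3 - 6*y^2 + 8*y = (y - 2)*(y^2 - 4*y) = y*(y - 2)*(y - 4)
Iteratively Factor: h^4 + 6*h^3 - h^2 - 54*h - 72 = (h + 2)*(h^3 + 4*h^2 - 9*h - 36) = (h + 2)*(h + 3)*(h^2 + h - 12) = (h - 3)*(h + 2)*(h + 3)*(h + 4)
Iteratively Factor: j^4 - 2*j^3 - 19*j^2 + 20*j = (j - 1)*(j^3 - j^2 - 20*j) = j*(j - 1)*(j^2 - j - 20) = j*(j - 1)*(j + 4)*(j - 5)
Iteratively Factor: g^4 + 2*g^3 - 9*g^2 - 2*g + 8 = (g - 2)*(g^3 + 4*g^2 - g - 4) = (g - 2)*(g + 1)*(g^2 + 3*g - 4) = (g - 2)*(g - 1)*(g + 1)*(g + 4)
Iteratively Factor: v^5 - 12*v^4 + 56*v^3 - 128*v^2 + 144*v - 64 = (v - 2)*(v^4 - 10*v^3 + 36*v^2 - 56*v + 32) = (v - 2)^2*(v^3 - 8*v^2 + 20*v - 16) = (v - 2)^3*(v^2 - 6*v + 8) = (v - 2)^4*(v - 4)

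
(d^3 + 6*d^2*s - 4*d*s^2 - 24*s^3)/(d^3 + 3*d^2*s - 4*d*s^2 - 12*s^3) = (d + 6*s)/(d + 3*s)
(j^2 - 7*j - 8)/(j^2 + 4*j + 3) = (j - 8)/(j + 3)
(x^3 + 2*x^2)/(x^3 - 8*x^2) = (x + 2)/(x - 8)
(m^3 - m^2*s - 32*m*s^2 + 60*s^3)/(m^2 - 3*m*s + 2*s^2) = (-m^2 - m*s + 30*s^2)/(-m + s)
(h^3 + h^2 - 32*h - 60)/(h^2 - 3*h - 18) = (h^2 + 7*h + 10)/(h + 3)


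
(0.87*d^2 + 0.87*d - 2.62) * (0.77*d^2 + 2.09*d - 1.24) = 0.6699*d^4 + 2.4882*d^3 - 1.2779*d^2 - 6.5546*d + 3.2488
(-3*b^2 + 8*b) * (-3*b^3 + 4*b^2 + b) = 9*b^5 - 36*b^4 + 29*b^3 + 8*b^2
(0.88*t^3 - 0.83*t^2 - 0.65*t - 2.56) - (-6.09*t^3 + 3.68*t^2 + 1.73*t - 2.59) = 6.97*t^3 - 4.51*t^2 - 2.38*t + 0.0299999999999998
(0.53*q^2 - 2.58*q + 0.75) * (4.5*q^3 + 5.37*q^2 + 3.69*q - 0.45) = 2.385*q^5 - 8.7639*q^4 - 8.5239*q^3 - 5.7312*q^2 + 3.9285*q - 0.3375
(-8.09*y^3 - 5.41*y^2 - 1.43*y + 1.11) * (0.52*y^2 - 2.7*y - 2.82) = -4.2068*y^5 + 19.0298*y^4 + 36.6772*y^3 + 19.6944*y^2 + 1.0356*y - 3.1302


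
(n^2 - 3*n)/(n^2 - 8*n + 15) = n/(n - 5)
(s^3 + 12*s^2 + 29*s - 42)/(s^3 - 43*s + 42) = (s + 6)/(s - 6)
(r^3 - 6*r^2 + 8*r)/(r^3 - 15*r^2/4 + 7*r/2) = 4*(r - 4)/(4*r - 7)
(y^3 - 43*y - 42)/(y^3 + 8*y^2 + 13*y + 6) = (y - 7)/(y + 1)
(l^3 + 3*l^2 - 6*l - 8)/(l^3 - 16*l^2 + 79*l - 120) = (l^3 + 3*l^2 - 6*l - 8)/(l^3 - 16*l^2 + 79*l - 120)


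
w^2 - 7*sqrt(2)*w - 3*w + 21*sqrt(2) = (w - 3)*(w - 7*sqrt(2))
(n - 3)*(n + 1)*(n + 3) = n^3 + n^2 - 9*n - 9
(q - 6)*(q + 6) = q^2 - 36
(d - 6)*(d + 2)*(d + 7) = d^3 + 3*d^2 - 40*d - 84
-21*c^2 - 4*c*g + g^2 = (-7*c + g)*(3*c + g)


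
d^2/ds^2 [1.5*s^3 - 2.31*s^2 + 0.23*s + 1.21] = 9.0*s - 4.62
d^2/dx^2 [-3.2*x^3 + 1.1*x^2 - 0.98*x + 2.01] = 2.2 - 19.2*x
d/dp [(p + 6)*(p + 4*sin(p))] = p + (p + 6)*(4*cos(p) + 1) + 4*sin(p)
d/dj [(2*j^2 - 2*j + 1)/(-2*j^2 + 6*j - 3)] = 8*j*(j - 1)/(4*j^4 - 24*j^3 + 48*j^2 - 36*j + 9)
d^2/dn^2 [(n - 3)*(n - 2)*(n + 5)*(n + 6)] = 12*n^2 + 36*n - 38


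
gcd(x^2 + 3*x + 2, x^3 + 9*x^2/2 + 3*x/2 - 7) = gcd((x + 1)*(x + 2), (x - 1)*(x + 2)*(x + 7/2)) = x + 2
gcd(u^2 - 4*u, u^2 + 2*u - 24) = u - 4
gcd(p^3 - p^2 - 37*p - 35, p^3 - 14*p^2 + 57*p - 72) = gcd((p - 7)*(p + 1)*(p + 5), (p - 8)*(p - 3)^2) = 1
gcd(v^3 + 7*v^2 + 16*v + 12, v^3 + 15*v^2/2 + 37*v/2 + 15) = v^2 + 5*v + 6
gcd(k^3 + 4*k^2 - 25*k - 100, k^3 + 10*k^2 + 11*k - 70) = k + 5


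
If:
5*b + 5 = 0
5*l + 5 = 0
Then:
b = -1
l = -1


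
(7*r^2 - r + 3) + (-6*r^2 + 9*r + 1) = r^2 + 8*r + 4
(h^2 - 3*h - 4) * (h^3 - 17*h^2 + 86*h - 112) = h^5 - 20*h^4 + 133*h^3 - 302*h^2 - 8*h + 448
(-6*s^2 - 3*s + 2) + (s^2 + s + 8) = -5*s^2 - 2*s + 10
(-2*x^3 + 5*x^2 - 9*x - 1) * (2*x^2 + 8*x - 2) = -4*x^5 - 6*x^4 + 26*x^3 - 84*x^2 + 10*x + 2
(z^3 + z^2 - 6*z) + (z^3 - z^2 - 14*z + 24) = 2*z^3 - 20*z + 24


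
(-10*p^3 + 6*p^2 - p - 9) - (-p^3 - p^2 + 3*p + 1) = -9*p^3 + 7*p^2 - 4*p - 10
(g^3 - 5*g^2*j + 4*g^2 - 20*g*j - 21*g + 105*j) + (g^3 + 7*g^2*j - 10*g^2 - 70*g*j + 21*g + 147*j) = 2*g^3 + 2*g^2*j - 6*g^2 - 90*g*j + 252*j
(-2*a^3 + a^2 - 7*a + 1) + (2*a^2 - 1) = -2*a^3 + 3*a^2 - 7*a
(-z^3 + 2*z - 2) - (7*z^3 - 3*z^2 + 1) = -8*z^3 + 3*z^2 + 2*z - 3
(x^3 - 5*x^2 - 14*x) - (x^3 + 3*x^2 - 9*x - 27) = -8*x^2 - 5*x + 27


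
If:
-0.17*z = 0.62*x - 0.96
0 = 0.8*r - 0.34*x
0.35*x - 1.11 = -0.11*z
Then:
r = -4.06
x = -9.55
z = 40.48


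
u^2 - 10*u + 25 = (u - 5)^2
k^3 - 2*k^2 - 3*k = k*(k - 3)*(k + 1)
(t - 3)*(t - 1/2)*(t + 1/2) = t^3 - 3*t^2 - t/4 + 3/4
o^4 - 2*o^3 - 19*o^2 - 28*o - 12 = (o - 6)*(o + 1)^2*(o + 2)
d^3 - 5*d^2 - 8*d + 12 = (d - 6)*(d - 1)*(d + 2)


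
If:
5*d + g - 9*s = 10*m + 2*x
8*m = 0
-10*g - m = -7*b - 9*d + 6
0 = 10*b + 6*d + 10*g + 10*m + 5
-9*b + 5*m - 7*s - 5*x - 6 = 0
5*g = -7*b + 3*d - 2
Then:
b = 9/88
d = -13/264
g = -63/110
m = 0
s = 83/264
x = -301/165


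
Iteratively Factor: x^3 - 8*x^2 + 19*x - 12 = (x - 4)*(x^2 - 4*x + 3) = (x - 4)*(x - 3)*(x - 1)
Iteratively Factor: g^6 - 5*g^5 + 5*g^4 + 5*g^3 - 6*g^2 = (g - 1)*(g^5 - 4*g^4 + g^3 + 6*g^2) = g*(g - 1)*(g^4 - 4*g^3 + g^2 + 6*g) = g*(g - 2)*(g - 1)*(g^3 - 2*g^2 - 3*g) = g^2*(g - 2)*(g - 1)*(g^2 - 2*g - 3) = g^2*(g - 3)*(g - 2)*(g - 1)*(g + 1)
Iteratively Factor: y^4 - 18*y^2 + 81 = (y + 3)*(y^3 - 3*y^2 - 9*y + 27) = (y + 3)^2*(y^2 - 6*y + 9) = (y - 3)*(y + 3)^2*(y - 3)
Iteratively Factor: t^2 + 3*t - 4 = (t - 1)*(t + 4)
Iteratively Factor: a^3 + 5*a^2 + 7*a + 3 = (a + 1)*(a^2 + 4*a + 3) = (a + 1)*(a + 3)*(a + 1)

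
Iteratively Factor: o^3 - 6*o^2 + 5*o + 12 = (o - 3)*(o^2 - 3*o - 4) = (o - 3)*(o + 1)*(o - 4)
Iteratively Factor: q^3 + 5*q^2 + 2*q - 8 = (q - 1)*(q^2 + 6*q + 8) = (q - 1)*(q + 2)*(q + 4)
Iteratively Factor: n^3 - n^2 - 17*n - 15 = (n + 1)*(n^2 - 2*n - 15) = (n + 1)*(n + 3)*(n - 5)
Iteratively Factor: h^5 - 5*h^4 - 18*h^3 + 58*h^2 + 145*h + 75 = (h - 5)*(h^4 - 18*h^2 - 32*h - 15) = (h - 5)^2*(h^3 + 5*h^2 + 7*h + 3) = (h - 5)^2*(h + 1)*(h^2 + 4*h + 3) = (h - 5)^2*(h + 1)^2*(h + 3)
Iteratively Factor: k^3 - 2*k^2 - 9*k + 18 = (k - 2)*(k^2 - 9) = (k - 2)*(k + 3)*(k - 3)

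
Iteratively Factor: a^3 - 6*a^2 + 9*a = (a - 3)*(a^2 - 3*a) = a*(a - 3)*(a - 3)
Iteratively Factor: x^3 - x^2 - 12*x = (x - 4)*(x^2 + 3*x) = x*(x - 4)*(x + 3)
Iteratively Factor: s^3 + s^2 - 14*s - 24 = (s - 4)*(s^2 + 5*s + 6) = (s - 4)*(s + 3)*(s + 2)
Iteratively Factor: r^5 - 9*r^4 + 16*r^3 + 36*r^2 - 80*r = (r - 2)*(r^4 - 7*r^3 + 2*r^2 + 40*r) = (r - 4)*(r - 2)*(r^3 - 3*r^2 - 10*r) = (r - 4)*(r - 2)*(r + 2)*(r^2 - 5*r) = (r - 5)*(r - 4)*(r - 2)*(r + 2)*(r)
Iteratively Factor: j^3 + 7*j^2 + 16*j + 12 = (j + 2)*(j^2 + 5*j + 6) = (j + 2)^2*(j + 3)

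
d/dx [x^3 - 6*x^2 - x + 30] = 3*x^2 - 12*x - 1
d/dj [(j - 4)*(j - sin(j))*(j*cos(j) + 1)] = (4 - j)*(j - sin(j))*(j*sin(j) - cos(j)) + (4 - j)*(j*cos(j) + 1)*(cos(j) - 1) + (j - sin(j))*(j*cos(j) + 1)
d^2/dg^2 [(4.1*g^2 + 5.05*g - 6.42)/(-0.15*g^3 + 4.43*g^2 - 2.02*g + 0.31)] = (-0.1845*g^6 - 0.681749999999994*g^5 + 29.3215500000001*g^4 - 339.45625*g^3 + 798.587988*g^2 - 301.297902*g + 27.646524)/(0.003375*g^9 - 0.299025*g^8 + 8.967555*g^7 - 95.012972*g^6 + 121.999044*g^5 - 73.043253*g^4 + 24.930049*g^3 - 5.071941*g^2 + 0.582366*g - 0.029791)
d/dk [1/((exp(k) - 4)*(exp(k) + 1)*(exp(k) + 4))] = -((exp(k) - 4)*(exp(k) + 1) + (exp(k) - 4)*(exp(k) + 4) + (exp(k) + 1)*(exp(k) + 4))/(4*(exp(k) - 4)^2*(exp(k) + 4)^2*cosh(k/2)^2)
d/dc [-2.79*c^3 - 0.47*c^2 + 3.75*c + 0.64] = -8.37*c^2 - 0.94*c + 3.75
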